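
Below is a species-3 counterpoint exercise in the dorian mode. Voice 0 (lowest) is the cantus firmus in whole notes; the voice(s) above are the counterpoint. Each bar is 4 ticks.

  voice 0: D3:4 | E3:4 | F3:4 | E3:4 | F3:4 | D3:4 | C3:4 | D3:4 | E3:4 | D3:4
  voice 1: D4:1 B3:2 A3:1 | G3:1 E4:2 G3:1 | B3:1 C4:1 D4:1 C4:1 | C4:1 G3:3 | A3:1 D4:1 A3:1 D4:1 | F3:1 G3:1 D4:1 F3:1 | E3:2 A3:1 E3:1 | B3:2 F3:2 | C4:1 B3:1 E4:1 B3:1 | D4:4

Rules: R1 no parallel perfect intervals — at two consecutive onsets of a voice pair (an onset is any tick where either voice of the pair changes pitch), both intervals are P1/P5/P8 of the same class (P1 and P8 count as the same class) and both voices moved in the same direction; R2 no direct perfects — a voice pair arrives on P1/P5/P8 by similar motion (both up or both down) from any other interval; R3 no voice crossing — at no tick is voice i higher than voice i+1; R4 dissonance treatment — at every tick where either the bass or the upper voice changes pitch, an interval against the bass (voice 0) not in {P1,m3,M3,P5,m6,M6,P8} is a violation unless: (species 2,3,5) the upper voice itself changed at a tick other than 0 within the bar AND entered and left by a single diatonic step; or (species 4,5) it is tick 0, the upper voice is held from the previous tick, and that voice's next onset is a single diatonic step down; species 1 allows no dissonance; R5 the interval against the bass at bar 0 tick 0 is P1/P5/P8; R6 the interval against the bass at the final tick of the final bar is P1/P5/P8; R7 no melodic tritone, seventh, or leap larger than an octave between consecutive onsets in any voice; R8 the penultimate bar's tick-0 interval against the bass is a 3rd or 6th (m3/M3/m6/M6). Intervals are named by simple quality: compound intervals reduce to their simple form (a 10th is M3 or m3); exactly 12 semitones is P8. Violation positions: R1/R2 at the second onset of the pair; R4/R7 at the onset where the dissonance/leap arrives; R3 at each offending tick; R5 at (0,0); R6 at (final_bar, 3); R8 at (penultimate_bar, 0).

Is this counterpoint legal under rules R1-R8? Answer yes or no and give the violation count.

No (3 violations)

bar 0: v0=D3 v1=D4 (P8)
bar 1: v0=E3 v1=G3 (m3)
bar 2: v0=F3 v1=B3 (TT)
bar 3: v0=E3 v1=C4 (m6)
bar 4: v0=F3 v1=A3 (M3)
bar 5: v0=D3 v1=F3 (m3)
bar 6: v0=C3 v1=E3 (M3)
bar 7: v0=D3 v1=B3 (M6)
bar 8: v0=E3 v1=C4 (m6)
bar 9: v0=D3 v1=D4 (P8)
  R4 @ bar2.0: F3/B3 TT untreated
  R4 @ bar5.1: D3/G3 P4 untreated
  R7 @ bar7.2: B3->F3 leap 6st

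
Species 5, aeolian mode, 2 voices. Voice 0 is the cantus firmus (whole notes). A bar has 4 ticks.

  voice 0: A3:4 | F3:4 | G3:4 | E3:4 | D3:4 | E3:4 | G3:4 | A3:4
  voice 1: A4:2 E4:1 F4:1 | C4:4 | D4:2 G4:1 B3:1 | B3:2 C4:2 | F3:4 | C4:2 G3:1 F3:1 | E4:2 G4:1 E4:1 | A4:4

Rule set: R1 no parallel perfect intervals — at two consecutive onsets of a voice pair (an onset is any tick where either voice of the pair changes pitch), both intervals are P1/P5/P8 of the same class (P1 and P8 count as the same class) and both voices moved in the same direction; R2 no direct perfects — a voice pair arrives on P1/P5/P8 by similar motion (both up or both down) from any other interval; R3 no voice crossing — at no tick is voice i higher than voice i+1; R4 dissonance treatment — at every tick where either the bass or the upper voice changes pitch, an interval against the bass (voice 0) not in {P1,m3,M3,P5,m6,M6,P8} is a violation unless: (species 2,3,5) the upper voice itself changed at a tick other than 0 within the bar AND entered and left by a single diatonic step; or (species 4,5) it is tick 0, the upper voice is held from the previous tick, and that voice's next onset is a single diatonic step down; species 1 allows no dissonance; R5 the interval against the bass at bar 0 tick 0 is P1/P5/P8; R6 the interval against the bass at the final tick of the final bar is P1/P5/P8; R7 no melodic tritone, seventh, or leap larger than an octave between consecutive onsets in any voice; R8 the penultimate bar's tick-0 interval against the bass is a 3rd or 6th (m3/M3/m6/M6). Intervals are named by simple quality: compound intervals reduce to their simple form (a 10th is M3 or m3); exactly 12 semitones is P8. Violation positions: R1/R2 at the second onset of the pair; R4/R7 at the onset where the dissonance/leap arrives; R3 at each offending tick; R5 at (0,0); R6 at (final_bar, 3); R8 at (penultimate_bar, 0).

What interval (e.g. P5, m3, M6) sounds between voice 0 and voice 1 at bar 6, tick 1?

M6

voice 0=G3 voice 1=E4 -> M6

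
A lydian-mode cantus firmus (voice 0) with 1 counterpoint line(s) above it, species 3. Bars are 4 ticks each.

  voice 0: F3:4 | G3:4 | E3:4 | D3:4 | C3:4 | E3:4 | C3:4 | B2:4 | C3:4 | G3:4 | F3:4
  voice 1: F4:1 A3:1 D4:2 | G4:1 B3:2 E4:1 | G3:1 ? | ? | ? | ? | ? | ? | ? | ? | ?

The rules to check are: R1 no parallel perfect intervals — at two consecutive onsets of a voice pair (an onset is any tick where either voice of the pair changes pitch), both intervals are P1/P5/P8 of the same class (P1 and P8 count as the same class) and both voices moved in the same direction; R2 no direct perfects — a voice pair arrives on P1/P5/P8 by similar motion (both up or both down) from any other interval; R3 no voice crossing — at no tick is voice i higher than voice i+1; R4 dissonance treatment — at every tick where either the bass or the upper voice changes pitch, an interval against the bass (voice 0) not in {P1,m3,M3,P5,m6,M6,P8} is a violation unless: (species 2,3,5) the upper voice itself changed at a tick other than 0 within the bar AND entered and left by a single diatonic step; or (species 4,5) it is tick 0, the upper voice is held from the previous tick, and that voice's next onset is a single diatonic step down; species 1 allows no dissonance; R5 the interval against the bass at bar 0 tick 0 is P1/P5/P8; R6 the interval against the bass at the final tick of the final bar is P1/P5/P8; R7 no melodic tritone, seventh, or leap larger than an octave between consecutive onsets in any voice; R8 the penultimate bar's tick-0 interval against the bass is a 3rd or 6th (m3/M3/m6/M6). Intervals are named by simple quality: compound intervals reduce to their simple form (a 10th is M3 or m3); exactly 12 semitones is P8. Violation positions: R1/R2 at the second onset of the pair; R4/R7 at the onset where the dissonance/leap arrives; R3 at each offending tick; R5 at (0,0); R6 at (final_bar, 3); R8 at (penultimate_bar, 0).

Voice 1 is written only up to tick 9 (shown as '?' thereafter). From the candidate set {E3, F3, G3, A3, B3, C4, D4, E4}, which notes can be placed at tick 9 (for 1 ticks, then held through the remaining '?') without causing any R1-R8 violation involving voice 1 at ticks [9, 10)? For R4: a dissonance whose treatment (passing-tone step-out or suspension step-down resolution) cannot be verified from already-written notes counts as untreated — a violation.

{B3, C4, E3, E4, G3}

E3: legal
F3: violates R4
G3: legal
A3: violates R4
B3: legal
C4: legal
D4: violates R4
E4: legal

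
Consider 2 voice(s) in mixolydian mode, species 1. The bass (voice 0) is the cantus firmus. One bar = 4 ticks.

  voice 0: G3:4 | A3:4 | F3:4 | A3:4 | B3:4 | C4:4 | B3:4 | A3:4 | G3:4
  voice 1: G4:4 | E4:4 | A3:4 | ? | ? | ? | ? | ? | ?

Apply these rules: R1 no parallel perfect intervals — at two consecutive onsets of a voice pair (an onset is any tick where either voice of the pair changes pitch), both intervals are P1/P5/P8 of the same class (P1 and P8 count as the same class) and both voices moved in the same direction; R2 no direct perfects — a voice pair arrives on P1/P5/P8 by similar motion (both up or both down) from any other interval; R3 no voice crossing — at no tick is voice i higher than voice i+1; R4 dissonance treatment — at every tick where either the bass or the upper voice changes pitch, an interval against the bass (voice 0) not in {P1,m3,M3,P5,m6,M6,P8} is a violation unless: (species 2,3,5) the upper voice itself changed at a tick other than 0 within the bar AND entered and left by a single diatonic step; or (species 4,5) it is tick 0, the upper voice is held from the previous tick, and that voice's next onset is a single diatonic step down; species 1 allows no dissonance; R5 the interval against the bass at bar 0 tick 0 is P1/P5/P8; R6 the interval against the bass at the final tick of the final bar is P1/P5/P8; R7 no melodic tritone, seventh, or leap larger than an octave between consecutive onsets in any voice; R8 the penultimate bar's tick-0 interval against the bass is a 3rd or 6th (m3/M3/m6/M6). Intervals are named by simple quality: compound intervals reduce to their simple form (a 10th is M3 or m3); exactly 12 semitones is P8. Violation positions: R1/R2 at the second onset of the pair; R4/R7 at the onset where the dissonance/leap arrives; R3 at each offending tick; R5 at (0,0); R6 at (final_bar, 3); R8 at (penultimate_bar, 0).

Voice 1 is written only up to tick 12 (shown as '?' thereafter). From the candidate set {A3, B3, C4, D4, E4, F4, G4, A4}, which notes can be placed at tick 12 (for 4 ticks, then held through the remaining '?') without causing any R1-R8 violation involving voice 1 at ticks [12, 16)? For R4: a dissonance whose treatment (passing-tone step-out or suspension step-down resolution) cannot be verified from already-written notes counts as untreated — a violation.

{A3, C4, F4}

A3: legal
B3: violates R4
C4: legal
D4: violates R4
E4: violates R2
F4: legal
G4: violates R4,R7
A4: violates R2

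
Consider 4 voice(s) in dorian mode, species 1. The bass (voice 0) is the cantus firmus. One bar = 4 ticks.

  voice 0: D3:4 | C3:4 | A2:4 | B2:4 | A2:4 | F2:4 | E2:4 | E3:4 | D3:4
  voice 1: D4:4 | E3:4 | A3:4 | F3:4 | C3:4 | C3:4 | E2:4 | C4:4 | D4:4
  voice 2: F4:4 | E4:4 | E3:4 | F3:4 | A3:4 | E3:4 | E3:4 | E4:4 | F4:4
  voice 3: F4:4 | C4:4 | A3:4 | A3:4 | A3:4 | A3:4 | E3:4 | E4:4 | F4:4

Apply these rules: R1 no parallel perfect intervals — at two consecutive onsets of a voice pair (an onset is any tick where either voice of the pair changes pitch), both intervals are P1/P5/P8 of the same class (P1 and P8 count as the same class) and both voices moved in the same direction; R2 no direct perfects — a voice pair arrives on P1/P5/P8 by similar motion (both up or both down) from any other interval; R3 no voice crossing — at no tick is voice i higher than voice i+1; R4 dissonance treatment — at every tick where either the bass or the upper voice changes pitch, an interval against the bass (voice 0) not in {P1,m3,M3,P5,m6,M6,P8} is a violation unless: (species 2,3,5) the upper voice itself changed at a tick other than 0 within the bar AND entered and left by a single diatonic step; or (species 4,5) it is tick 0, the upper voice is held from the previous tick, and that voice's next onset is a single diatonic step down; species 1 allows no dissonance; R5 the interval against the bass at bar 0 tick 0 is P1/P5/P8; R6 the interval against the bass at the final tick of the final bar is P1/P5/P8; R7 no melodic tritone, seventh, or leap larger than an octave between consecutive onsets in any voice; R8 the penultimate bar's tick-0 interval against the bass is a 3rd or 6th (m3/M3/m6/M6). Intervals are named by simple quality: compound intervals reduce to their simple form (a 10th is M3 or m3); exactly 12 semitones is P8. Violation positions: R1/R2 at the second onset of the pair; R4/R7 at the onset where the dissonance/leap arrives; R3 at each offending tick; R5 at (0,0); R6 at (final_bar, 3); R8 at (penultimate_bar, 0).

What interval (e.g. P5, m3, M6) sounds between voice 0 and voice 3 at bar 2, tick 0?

voice 0=A2 voice 3=A3 -> P8

P8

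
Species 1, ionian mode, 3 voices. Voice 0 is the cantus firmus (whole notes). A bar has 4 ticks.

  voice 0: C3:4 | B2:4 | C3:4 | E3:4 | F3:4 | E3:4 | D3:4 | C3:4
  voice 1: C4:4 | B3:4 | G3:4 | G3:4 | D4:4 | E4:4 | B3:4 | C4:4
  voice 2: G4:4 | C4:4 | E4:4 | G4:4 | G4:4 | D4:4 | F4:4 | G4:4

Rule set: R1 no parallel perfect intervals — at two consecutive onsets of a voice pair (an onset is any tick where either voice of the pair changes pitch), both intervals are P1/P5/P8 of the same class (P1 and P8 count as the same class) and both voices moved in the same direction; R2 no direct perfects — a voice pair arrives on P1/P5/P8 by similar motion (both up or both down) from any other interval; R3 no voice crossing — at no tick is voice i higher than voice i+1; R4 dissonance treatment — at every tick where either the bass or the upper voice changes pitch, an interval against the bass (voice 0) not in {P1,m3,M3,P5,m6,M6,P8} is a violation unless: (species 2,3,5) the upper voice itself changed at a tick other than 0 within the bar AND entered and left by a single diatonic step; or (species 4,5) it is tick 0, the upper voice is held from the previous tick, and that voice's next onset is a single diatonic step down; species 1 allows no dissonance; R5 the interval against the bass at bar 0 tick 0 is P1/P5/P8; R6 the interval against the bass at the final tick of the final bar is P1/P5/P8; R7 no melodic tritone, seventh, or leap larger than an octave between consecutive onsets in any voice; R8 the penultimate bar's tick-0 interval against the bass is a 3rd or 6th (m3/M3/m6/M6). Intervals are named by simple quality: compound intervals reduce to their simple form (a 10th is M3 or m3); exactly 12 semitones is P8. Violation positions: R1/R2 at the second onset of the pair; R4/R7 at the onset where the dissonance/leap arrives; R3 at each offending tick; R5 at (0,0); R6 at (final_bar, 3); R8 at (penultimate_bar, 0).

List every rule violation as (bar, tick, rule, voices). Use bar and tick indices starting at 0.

(1, 0, R1, (0, 1))
(1, 0, R4, (0, 2))
(4, 0, R4, (0, 2))
(5, 0, R3, (1, 2))
(5, 0, R4, (0, 2))
(5, 1, R3, (1, 2))
(5, 2, R3, (1, 2))
(5, 3, R3, (1, 2))
(7, 0, R2, (1, 2))

bar 0: v0=C3 v1=C4 v2=G4 downbeat P5
bar 1: v0=B2 v1=B3 v2=C4 downbeat m2
bar 2: v0=C3 v1=G3 v2=E4 downbeat M3
bar 3: v0=E3 v1=G3 v2=G4 downbeat m3
bar 4: v0=F3 v1=D4 v2=G4 downbeat M2
bar 5: v0=E3 v1=E4 v2=D4 downbeat m7
bar 6: v0=D3 v1=B3 v2=F4 downbeat m3
bar 7: v0=C3 v1=C4 v2=G4 downbeat P5
  -> R1 @ bar 1 tick 0 v(0, 1): C3/C4 P8 -> B2/B3 P8 similar
  -> R4 @ bar 1 tick 0 v(0, 2): B2/C4 m2 untreated
  -> R4 @ bar 4 tick 0 v(0, 2): F3/G4 M2 untreated
  -> R3 @ bar 5 tick 0 v(1, 2): E4 above D4
  -> R4 @ bar 5 tick 0 v(0, 2): E3/D4 m7 untreated
  -> R3 @ bar 5 tick 1 v(1, 2): E4 above D4
  -> R3 @ bar 5 tick 2 v(1, 2): E4 above D4
  -> R3 @ bar 5 tick 3 v(1, 2): E4 above D4
  -> R2 @ bar 7 tick 0 v(1, 2): B3/F4 TT -> C4/G4 P5 similar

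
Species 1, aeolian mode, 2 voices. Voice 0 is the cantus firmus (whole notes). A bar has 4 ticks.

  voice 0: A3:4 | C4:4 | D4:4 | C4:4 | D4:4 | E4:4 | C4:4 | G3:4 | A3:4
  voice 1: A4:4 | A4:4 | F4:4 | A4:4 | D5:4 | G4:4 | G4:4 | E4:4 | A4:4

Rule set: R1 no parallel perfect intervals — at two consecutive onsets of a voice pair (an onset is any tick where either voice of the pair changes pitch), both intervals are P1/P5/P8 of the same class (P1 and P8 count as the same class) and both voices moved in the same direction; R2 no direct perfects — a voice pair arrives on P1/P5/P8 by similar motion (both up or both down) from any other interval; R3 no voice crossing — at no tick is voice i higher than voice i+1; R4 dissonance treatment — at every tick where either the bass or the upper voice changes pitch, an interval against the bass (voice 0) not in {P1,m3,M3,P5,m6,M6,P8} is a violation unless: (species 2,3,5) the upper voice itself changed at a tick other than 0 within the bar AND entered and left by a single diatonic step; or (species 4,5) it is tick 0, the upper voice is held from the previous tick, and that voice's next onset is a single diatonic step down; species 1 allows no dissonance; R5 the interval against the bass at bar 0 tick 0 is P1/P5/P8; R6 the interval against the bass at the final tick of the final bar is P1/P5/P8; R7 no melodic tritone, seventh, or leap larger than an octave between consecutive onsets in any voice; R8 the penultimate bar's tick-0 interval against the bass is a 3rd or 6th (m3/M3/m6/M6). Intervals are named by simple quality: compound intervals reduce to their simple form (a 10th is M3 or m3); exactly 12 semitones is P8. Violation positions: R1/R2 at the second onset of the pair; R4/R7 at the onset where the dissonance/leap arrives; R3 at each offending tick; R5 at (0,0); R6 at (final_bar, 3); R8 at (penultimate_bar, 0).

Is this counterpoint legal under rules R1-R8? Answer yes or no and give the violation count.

bar 0: v0=A3 v1=A4 (P8)
bar 1: v0=C4 v1=A4 (M6)
bar 2: v0=D4 v1=F4 (m3)
bar 3: v0=C4 v1=A4 (M6)
bar 4: v0=D4 v1=D5 (P8)
bar 5: v0=E4 v1=G4 (m3)
bar 6: v0=C4 v1=G4 (P5)
bar 7: v0=G3 v1=E4 (M6)
bar 8: v0=A3 v1=A4 (P8)
  R2 @ bar4.0: C4/A4 M6 -> D4/D5 P8 similar
  R2 @ bar8.0: G3/E4 M6 -> A3/A4 P8 similar

No (2 violations)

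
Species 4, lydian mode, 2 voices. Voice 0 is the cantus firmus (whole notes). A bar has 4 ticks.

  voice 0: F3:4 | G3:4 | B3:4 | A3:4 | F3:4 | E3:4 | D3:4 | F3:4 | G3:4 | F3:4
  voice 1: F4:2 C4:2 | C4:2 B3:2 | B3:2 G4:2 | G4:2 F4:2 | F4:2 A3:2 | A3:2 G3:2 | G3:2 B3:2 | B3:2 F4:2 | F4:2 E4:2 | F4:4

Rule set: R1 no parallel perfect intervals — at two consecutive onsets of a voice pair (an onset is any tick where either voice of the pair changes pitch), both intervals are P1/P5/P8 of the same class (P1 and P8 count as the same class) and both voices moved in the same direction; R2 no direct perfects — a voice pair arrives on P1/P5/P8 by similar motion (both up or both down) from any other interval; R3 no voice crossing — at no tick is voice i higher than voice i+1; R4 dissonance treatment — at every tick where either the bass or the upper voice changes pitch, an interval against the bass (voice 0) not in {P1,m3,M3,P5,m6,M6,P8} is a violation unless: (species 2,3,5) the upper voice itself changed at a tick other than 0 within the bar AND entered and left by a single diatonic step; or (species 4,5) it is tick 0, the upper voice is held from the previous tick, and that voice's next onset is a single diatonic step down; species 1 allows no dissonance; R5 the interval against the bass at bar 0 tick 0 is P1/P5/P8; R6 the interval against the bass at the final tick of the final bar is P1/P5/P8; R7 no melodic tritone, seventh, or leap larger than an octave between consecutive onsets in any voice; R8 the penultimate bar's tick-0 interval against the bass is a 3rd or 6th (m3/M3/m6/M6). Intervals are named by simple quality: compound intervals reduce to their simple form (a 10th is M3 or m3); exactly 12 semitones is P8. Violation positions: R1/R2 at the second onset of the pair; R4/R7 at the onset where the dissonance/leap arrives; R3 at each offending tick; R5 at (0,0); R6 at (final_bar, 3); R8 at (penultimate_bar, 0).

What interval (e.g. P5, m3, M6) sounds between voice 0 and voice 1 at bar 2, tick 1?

voice 0=B3 voice 1=B3 -> P1

P1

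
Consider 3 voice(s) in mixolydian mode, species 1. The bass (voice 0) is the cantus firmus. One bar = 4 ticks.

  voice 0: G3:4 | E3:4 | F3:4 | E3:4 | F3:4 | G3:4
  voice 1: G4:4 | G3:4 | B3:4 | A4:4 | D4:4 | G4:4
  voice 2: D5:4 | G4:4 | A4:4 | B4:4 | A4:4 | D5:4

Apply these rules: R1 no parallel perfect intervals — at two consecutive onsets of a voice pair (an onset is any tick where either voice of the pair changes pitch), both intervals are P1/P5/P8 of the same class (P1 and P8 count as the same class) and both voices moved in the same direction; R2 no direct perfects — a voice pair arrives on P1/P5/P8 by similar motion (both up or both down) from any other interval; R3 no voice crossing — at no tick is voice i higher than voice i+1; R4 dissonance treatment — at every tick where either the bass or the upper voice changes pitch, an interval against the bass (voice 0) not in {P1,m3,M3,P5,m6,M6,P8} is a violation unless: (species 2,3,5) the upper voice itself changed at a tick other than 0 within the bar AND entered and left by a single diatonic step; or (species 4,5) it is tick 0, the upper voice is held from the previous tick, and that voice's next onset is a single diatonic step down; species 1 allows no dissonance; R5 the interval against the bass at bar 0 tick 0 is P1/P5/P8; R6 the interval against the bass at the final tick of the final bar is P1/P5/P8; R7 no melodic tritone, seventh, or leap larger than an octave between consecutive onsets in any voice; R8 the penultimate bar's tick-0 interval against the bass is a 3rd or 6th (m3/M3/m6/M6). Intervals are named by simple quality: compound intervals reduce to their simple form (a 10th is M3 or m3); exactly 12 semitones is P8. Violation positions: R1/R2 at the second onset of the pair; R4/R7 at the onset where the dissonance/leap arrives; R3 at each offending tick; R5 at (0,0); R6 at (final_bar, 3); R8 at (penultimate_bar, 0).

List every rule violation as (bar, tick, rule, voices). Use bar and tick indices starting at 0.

(1, 0, R2, (1, 2))
(2, 0, R4, (0, 1))
(3, 0, R4, (0, 1))
(3, 0, R7, (1,))
(4, 0, R2, (1, 2))
(5, 0, R1, (1, 2))
(5, 0, R2, (0, 1))
(5, 0, R2, (0, 2))

bar 0: v0=G3 v1=G4 v2=D5 downbeat P5
bar 1: v0=E3 v1=G3 v2=G4 downbeat m3
bar 2: v0=F3 v1=B3 v2=A4 downbeat M3
bar 3: v0=E3 v1=A4 v2=B4 downbeat P5
bar 4: v0=F3 v1=D4 v2=A4 downbeat M3
bar 5: v0=G3 v1=G4 v2=D5 downbeat P5
  -> R2 @ bar 1 tick 0 v(1, 2): G4/D5 P5 -> G3/G4 P8 similar
  -> R4 @ bar 2 tick 0 v(0, 1): F3/B3 TT untreated
  -> R4 @ bar 3 tick 0 v(0, 1): E3/A4 P4 untreated
  -> R7 @ bar 3 tick 0 v(1,): B3->A4 leap 10st
  -> R2 @ bar 4 tick 0 v(1, 2): A4/B4 M2 -> D4/A4 P5 similar
  -> R1 @ bar 5 tick 0 v(1, 2): D4/A4 P5 -> G4/D5 P5 similar
  -> R2 @ bar 5 tick 0 v(0, 1): F3/D4 M6 -> G3/G4 P8 similar
  -> R2 @ bar 5 tick 0 v(0, 2): F3/A4 M3 -> G3/D5 P5 similar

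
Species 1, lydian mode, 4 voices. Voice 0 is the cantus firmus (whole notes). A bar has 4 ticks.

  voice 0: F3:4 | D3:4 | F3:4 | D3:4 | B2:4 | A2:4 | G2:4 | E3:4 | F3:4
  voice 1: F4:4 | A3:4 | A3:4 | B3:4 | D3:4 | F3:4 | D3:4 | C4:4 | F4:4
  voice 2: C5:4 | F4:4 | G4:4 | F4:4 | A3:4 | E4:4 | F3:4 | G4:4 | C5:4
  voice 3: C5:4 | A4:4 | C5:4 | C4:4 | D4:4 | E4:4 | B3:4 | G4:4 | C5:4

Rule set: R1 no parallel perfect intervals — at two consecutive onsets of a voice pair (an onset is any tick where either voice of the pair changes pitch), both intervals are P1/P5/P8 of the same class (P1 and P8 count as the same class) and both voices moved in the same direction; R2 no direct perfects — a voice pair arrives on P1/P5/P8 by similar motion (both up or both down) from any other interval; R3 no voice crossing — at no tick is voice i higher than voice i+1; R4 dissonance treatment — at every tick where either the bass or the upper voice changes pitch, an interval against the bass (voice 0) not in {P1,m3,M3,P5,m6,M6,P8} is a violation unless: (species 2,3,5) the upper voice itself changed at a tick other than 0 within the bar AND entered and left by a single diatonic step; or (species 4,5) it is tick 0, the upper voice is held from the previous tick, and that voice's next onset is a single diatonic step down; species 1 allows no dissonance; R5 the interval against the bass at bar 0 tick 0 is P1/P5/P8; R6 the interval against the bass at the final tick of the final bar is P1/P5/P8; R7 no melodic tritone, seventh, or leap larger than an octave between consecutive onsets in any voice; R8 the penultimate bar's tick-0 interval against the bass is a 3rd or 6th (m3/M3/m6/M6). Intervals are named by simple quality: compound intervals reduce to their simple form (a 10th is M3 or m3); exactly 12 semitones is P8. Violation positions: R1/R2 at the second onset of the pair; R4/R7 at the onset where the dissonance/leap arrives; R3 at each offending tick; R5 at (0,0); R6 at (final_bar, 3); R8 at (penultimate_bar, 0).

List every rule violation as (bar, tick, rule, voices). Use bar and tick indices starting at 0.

(1, 0, R1, (0, 3))
(1, 0, R2, (0, 1))
(1, 0, R2, (1, 3))
(2, 0, R1, (0, 3))
(2, 0, R4, (0, 2))
(3, 0, R3, (2, 3))
(3, 0, R4, (0, 3))
(3, 1, R3, (2, 3))
(3, 2, R3, (2, 3))
(3, 3, R3, (2, 3))
(4, 0, R2, (1, 2))
(4, 0, R4, (0, 2))
(5, 0, R2, (2, 3))
(6, 0, R2, (0, 1))
(6, 0, R4, (0, 2))
(6, 0, R7, (2,))
(7, 0, R2, (1, 2))
(7, 0, R2, (1, 3))
(7, 0, R2, (2, 3))
(7, 0, R7, (1,))
(7, 0, R7, (2,))
(8, 0, R1, (1, 2))
(8, 0, R1, (1, 3))
(8, 0, R1, (2, 3))
(8, 0, R2, (0, 1))
(8, 0, R2, (0, 2))
(8, 0, R2, (0, 3))

bar 0: v0=F3 v1=F4 v2=C5 v3=C5 downbeat P5
bar 1: v0=D3 v1=A3 v2=F4 v3=A4 downbeat P5
bar 2: v0=F3 v1=A3 v2=G4 v3=C5 downbeat P5
bar 3: v0=D3 v1=B3 v2=F4 v3=C4 downbeat m7
bar 4: v0=B2 v1=D3 v2=A3 v3=D4 downbeat m3
bar 5: v0=A2 v1=F3 v2=E4 v3=E4 downbeat P5
bar 6: v0=G2 v1=D3 v2=F3 v3=B3 downbeat M3
bar 7: v0=E3 v1=C4 v2=G4 v3=G4 downbeat m3
bar 8: v0=F3 v1=F4 v2=C5 v3=C5 downbeat P5
  -> R1 @ bar 1 tick 0 v(0, 3): F3/C5 P5 -> D3/A4 P5 similar
  -> R2 @ bar 1 tick 0 v(0, 1): F3/F4 P8 -> D3/A3 P5 similar
  -> R2 @ bar 1 tick 0 v(1, 3): F4/C5 P5 -> A3/A4 P8 similar
  -> R1 @ bar 2 tick 0 v(0, 3): D3/A4 P5 -> F3/C5 P5 similar
  -> R4 @ bar 2 tick 0 v(0, 2): F3/G4 M2 untreated
  -> R3 @ bar 3 tick 0 v(2, 3): F4 above C4
  -> R4 @ bar 3 tick 0 v(0, 3): D3/C4 m7 untreated
  -> R3 @ bar 3 tick 1 v(2, 3): F4 above C4
  -> R3 @ bar 3 tick 2 v(2, 3): F4 above C4
  -> R3 @ bar 3 tick 3 v(2, 3): F4 above C4
  -> R2 @ bar 4 tick 0 v(1, 2): B3/F4 TT -> D3/A3 P5 similar
  -> R4 @ bar 4 tick 0 v(0, 2): B2/A3 m7 untreated
  -> R2 @ bar 5 tick 0 v(2, 3): A3/D4 P4 -> E4/E4 P1 similar
  -> R2 @ bar 6 tick 0 v(0, 1): A2/F3 m6 -> G2/D3 P5 similar
  -> R4 @ bar 6 tick 0 v(0, 2): G2/F3 m7 untreated
  -> R7 @ bar 6 tick 0 v(2,): E4->F3 leap 11st
  -> R2 @ bar 7 tick 0 v(1, 2): D3/F3 m3 -> C4/G4 P5 similar
  -> R2 @ bar 7 tick 0 v(1, 3): D3/B3 M6 -> C4/G4 P5 similar
  -> R2 @ bar 7 tick 0 v(2, 3): F3/B3 TT -> G4/G4 P1 similar
  -> R7 @ bar 7 tick 0 v(1,): D3->C4 leap 10st
  -> R7 @ bar 7 tick 0 v(2,): F3->G4 leap 14st
  -> R1 @ bar 8 tick 0 v(1, 2): C4/G4 P5 -> F4/C5 P5 similar
  -> R1 @ bar 8 tick 0 v(1, 3): C4/G4 P5 -> F4/C5 P5 similar
  -> R1 @ bar 8 tick 0 v(2, 3): G4/G4 P1 -> C5/C5 P1 similar
  -> R2 @ bar 8 tick 0 v(0, 1): E3/C4 m6 -> F3/F4 P8 similar
  -> R2 @ bar 8 tick 0 v(0, 2): E3/G4 m3 -> F3/C5 P5 similar
  -> R2 @ bar 8 tick 0 v(0, 3): E3/G4 m3 -> F3/C5 P5 similar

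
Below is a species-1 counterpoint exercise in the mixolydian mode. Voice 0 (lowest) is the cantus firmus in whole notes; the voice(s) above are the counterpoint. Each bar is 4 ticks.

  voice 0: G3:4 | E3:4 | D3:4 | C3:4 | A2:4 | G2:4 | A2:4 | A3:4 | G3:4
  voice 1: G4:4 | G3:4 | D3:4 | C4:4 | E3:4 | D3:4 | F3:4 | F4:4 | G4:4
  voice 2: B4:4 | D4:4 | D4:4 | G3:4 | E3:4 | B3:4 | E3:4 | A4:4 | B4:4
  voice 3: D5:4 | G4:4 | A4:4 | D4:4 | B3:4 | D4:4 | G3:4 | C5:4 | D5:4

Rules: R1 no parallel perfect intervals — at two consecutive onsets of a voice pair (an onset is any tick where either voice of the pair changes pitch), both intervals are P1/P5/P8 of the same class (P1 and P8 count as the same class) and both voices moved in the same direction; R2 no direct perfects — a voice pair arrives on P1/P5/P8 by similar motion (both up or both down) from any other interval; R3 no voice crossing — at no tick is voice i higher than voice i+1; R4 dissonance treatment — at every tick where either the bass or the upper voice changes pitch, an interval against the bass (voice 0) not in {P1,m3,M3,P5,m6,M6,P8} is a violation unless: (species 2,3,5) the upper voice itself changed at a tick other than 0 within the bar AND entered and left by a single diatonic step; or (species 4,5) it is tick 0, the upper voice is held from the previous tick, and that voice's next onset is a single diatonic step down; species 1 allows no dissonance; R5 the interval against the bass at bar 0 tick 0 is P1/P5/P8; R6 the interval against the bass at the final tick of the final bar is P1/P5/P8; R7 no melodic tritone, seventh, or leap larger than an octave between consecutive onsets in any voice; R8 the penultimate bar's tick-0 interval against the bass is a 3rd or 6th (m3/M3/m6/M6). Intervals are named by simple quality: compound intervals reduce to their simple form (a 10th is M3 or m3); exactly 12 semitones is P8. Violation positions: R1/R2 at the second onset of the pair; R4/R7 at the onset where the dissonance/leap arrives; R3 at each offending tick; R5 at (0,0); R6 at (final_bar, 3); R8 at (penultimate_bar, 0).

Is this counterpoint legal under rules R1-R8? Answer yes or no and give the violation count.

No (32 violations)

bar 0: v0=G3 v1=G4 v2=B4 v3=D5 (P5)
bar 1: v0=E3 v1=G3 v2=D4 v3=G4 (m3)
bar 2: v0=D3 v1=D3 v2=D4 v3=A4 (P5)
bar 3: v0=C3 v1=C4 v2=G3 v3=D4 (M2)
bar 4: v0=A2 v1=E3 v2=E3 v3=B3 (M2)
bar 5: v0=G2 v1=D3 v2=B3 v3=D4 (P5)
bar 6: v0=A2 v1=F3 v2=E3 v3=G3 (m7)
bar 7: v0=A3 v1=F4 v2=A4 v3=C5 (m3)
bar 8: v0=G3 v1=G4 v2=B4 v3=D5 (P5)
  R5 @ bar0.0: opens on M3
  R2 @ bar1.0: G4/B4 M3 -> G3/D4 P5 similar
  R2 @ bar1.0: G4/D5 P5 -> G3/G4 P8 similar
  R4 @ bar1.0: E3/D4 m7 untreated
  R2 @ bar2.0: E3/G3 m3 -> D3/D3 P1 similar
  R1 @ bar3.0: D4/A4 P5 -> G3/D4 P5 similar
  R2 @ bar3.0: D3/D4 P8 -> C3/G3 P5 similar
  R3 @ bar3.0: C4 above G3
  R4 @ bar3.0: C3/D4 M2 untreated
  R7 @ bar3.0: D3->C4 leap 10st
  R3 @ bar3.1: C4 above G3
  R3 @ bar3.2: C4 above G3
  R3 @ bar3.3: C4 above G3
  R1 @ bar4.0: C3/G3 P5 -> A2/E3 P5 similar
  R1 @ bar4.0: G3/D4 P5 -> E3/B3 P5 similar
  R2 @ bar4.0: C3/C4 P8 -> A2/E3 P5 similar
  R2 @ bar4.0: C4/G3 P4 -> E3/E3 P1 similar
  R2 @ bar4.0: C4/D4 M2 -> E3/B3 P5 similar
  R4 @ bar4.0: A2/B3 M2 untreated
  R1 @ bar5.0: A2/E3 P5 -> G2/D3 P5 similar
  R3 @ bar6.0: F3 above E3
  R4 @ bar6.0: A2/G3 m7 untreated
  R3 @ bar6.1: F3 above E3
  R3 @ bar6.2: F3 above E3
  R3 @ bar6.3: F3 above E3
  R2 @ bar7.0: A2/E3 P5 -> A3/A4 P8 similar
  R2 @ bar7.0: F3/G3 M2 -> F4/C5 P5 similar
  R7 @ bar7.0: E3->A4 leap 17st
  R7 @ bar7.0: G3->C5 leap 17st
  R8 @ bar7.0: penult P8 not 3rd/6th
  R1 @ bar8.0: F4/C5 P5 -> G4/D5 P5 similar
  R6 @ bar8.3: closes on M3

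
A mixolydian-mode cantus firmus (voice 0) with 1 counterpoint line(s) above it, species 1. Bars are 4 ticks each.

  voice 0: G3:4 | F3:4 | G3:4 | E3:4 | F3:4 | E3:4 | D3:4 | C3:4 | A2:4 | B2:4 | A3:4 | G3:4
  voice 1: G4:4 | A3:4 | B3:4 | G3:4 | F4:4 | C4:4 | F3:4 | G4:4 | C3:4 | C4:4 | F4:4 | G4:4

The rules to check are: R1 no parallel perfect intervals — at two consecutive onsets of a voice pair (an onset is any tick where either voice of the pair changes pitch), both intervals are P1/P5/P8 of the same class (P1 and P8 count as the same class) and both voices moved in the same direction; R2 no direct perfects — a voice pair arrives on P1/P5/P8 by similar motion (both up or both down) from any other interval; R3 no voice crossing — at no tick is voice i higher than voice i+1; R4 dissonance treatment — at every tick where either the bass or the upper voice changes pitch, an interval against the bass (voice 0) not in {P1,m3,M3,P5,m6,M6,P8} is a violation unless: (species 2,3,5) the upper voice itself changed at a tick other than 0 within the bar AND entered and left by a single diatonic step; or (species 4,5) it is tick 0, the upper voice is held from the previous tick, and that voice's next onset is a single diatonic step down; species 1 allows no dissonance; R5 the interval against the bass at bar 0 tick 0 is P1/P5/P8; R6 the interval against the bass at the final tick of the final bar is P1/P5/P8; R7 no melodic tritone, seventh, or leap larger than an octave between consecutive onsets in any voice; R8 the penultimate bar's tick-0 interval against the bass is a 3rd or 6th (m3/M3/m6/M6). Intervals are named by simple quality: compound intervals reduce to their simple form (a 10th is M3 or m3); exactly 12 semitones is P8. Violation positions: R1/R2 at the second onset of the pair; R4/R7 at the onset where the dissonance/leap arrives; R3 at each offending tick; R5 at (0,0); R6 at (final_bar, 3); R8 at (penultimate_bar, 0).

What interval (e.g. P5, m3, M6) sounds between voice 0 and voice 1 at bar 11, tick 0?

voice 0=G3 voice 1=G4 -> P8

P8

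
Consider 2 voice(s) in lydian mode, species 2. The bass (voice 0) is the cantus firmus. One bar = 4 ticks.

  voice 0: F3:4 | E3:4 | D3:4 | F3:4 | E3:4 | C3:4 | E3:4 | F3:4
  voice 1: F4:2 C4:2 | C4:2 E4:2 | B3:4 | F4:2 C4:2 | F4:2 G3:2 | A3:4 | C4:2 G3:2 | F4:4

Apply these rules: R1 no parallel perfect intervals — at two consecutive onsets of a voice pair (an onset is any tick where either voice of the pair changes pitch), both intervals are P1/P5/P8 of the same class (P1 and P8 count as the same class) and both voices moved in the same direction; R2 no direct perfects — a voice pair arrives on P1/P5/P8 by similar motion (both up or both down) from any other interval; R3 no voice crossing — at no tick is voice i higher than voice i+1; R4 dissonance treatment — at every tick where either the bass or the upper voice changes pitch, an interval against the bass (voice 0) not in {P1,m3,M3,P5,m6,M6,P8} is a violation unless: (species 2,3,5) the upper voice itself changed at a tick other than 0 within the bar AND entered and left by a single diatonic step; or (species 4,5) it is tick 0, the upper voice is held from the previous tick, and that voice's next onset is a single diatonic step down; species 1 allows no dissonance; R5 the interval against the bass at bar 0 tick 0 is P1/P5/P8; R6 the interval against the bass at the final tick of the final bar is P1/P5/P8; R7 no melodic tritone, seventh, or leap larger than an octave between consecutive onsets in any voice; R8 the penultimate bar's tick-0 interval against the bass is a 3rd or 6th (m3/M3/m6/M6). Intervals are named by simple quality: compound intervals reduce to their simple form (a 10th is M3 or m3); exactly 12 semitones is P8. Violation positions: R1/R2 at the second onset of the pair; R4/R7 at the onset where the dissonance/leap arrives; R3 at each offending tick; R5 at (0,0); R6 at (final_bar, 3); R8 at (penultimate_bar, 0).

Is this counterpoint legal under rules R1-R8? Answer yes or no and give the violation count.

bar 0: v0=F3 v1=F4 (P8)
bar 1: v0=E3 v1=C4 (m6)
bar 2: v0=D3 v1=B3 (M6)
bar 3: v0=F3 v1=F4 (P8)
bar 4: v0=E3 v1=F4 (m2)
bar 5: v0=C3 v1=A3 (M6)
bar 6: v0=E3 v1=C4 (m6)
bar 7: v0=F3 v1=F4 (P8)
  R2 @ bar3.0: D3/B3 M6 -> F3/F4 P8 similar
  R7 @ bar3.0: B3->F4 leap 6st
  R4 @ bar4.0: E3/F4 m2 untreated
  R7 @ bar4.2: F4->G3 leap 10st
  R2 @ bar7.0: E3/G3 m3 -> F3/F4 P8 similar
  R7 @ bar7.0: G3->F4 leap 10st

No (6 violations)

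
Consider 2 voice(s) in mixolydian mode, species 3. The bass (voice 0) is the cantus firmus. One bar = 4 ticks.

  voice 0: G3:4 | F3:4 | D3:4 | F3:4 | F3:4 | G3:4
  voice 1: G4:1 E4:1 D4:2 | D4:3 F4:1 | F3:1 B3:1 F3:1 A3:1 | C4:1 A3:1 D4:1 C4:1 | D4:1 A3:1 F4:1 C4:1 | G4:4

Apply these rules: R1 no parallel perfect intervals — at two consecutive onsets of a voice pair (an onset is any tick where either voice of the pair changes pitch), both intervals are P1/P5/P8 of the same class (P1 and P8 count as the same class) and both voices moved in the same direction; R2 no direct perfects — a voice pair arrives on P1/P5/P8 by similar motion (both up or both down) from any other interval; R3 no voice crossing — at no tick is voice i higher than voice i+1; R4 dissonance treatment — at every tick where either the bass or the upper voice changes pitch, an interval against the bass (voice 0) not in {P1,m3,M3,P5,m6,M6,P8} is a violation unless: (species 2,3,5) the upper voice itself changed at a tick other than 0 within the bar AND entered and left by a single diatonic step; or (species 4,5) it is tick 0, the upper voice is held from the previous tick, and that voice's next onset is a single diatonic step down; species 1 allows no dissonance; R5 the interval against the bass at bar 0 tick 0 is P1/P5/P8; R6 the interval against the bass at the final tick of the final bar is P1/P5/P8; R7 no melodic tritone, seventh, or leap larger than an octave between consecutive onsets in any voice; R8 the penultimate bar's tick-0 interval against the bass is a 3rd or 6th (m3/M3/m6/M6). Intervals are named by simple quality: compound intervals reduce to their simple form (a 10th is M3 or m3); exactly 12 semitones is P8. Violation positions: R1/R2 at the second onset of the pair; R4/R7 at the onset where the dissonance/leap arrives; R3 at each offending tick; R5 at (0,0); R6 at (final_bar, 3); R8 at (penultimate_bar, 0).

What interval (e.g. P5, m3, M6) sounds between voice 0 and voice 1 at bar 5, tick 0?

P8

voice 0=G3 voice 1=G4 -> P8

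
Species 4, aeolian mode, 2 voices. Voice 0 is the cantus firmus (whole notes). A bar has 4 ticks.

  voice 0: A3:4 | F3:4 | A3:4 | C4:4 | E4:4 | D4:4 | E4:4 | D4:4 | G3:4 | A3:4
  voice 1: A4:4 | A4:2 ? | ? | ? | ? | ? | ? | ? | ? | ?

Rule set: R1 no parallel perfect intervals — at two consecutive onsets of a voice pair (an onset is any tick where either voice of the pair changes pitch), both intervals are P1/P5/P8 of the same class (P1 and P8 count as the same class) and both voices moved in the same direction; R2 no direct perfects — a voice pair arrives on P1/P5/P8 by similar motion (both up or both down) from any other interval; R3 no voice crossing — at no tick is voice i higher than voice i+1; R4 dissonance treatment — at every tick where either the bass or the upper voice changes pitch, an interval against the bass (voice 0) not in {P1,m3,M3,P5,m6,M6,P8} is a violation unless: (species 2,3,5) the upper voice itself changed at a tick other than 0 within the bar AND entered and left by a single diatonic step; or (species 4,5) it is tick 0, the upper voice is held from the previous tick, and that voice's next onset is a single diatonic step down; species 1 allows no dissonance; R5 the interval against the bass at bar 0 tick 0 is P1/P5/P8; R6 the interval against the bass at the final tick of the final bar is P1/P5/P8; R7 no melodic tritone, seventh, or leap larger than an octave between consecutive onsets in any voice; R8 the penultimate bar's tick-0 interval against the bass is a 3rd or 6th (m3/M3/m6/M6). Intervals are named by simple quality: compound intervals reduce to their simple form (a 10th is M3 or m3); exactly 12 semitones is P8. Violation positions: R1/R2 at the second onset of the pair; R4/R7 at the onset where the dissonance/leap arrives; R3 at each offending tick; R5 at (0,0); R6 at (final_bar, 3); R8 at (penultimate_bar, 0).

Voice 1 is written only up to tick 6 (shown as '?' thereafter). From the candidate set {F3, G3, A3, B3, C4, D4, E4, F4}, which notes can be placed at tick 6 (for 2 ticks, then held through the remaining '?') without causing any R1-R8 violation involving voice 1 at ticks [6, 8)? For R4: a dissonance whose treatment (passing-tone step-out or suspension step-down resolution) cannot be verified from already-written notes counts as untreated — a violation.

F3: violates R7
G3: violates R4,R7
A3: legal
B3: violates R4,R7
C4: legal
D4: legal
E4: violates R4
F4: legal

{A3, C4, D4, F4}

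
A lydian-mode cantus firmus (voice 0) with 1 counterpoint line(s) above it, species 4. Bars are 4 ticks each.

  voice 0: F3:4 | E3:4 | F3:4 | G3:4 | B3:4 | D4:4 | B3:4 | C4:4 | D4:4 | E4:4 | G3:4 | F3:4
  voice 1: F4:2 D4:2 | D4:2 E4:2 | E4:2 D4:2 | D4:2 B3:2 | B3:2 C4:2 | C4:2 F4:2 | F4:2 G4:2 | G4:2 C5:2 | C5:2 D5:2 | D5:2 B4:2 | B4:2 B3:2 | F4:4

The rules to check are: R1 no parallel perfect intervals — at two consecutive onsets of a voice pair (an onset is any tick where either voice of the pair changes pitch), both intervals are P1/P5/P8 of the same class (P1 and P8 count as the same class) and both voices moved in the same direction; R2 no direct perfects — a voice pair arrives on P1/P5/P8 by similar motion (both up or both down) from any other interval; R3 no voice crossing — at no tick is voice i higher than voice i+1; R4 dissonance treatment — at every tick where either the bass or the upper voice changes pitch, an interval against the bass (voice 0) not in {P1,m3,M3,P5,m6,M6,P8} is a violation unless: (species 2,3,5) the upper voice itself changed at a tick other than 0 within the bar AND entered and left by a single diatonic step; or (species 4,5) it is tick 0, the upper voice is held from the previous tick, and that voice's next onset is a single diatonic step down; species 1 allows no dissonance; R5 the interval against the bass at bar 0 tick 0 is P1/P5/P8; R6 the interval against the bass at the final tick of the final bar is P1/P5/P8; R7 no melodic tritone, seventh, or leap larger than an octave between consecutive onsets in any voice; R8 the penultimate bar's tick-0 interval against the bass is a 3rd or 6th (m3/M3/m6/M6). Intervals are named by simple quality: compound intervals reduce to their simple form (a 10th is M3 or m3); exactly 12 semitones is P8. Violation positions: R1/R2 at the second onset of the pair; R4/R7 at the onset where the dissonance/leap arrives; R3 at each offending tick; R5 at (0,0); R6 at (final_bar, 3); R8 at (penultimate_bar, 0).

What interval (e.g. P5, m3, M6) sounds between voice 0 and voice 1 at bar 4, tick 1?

voice 0=B3 voice 1=B3 -> P1

P1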